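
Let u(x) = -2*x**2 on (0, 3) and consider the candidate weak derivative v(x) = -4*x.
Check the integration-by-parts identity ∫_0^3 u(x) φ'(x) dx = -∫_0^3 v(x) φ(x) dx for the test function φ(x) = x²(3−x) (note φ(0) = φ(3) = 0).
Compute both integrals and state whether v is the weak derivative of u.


LHS = 243/5, RHS = 243/5. Yes, v = u' weakly.

u(x) = -2*x**2, classical derivative u'(x) = -4*x.
φ(x) = x²(3−x), so φ'(x) = 3*x*(2 - x).
Note φ(0) = φ(3) = 0, so the boundary term u·φ vanishes.
LHS = ∫_0^3 u(x) φ'(x) dx = ∫_0^3 (6*x^4 - 12*x^3) dx. Term by term:
  ∫_0^3 6*x^4 dx = 1458/5;  ∫_0^3 -12*x^3 dx = -243.
Sum: 1458/5 − 243 = 243/5.
So LHS = 243/5.
∫_0^3 v(x) φ(x) dx = ∫_0^3 (4*x^4 - 12*x^3) dx. Term by term:
  ∫_0^3 4*x^4 dx = 972/5;  ∫_0^3 -12*x^3 dx = -243.
Sum: 972/5 − 243 = -243/5.
So RHS = -∫_0^3 v(x) φ(x) dx = 243/5.
LHS = RHS, so the identity holds for this test φ.
Moreover u is smooth here and v(x) = u'(x) = -4*x pointwise, so the identity holds for every test function. Hence v is the weak derivative of u.


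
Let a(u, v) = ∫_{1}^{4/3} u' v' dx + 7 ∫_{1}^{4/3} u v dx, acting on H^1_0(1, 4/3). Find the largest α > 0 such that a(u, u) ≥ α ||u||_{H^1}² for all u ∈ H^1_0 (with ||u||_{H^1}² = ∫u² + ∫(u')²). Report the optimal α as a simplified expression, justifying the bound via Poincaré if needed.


α = 1

Coercivity of a(·,·) on H^1_0(1, 4/3) means a(u, u) ≥ α ||u||_{H^1}² for every u ∈ H^1_0.
The interval has length L = 1/3, and Poincaré/coercivity depend only on L. Here a(u, u) = ∫(u')² + (7)·∫u².
Here c = 7 ≥ 1, so a(u,u) = ∫(u')² + c∫u² ≥ ∫(u')² + ∫u² = ||u||_{H^1}², i.e. α = 1 works. No larger α is possible: a(u,u) ≥ α||u||_{H^1}² means (1−α)∫(u')² ≥ (α−c)∫u², and for the modes u_n = sin(nπ(x−x₀)/L) (x₀ the left endpoint) one has ∫u_n²/∫(u_n')² = (L/(nπ))² → 0, so a(u_n,u_n)/||u_n||_{H^1}² → 1. Hence the optimal constant is α = 1.
Therefore α = 1.


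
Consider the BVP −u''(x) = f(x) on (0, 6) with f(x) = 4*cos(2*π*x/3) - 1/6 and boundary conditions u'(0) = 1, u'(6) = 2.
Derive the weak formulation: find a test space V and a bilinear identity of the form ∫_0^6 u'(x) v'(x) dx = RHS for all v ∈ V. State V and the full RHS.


V = H^1(0, 6) (v unrestricted at boundary; u is determined up to an additive constant); weak form: ∫_0^6 u'v' dx = ∫_0^6 (4*cos(2*π*x/3) - 1/6) v dx + 2·v(6) − v(0) for all v ∈ V.

Multiply both sides by a test function v and integrate from 0 to 6:
  ∫_0^6 −u''(x) v(x) dx = ∫_0^6 f(x) v(x) dx.
Integrate the LHS by parts once:
  ∫_0^6 −u'' v dx = −[u'(x) v(x)]_0^6 + ∫_0^6 u'(x) v'(x) dx.
Thus ∫_0^6 u'(x) v'(x) dx = ∫_0^6 f(x) v(x) dx + [u'(x) v(x)]_0^6.
Choose V so that boundary terms are either known or forced to vanish.
u has inhomogeneous Neumann u'(0) = 1, u'(6) = 2. [u' v]_0^6 = (2)·v(6) − (1)·v(0) = 2·v(6) − v(0). Take V = H^1(0, 6); boundary term becomes part of RHS.
Weak formulation: find u (satisfying any essential BC) such that ∫_0^6 u'(x) v'(x) dx = ∫_0^6 f v dx + 2·v(6) − v(0) for all v ∈ V (Neumann data are natural BCs: they enter the RHS as boundary terms).
Substituting f(x) = 4*cos(2*π*x/3) - 1/6, the right-hand side is ∫_0^6 (4*cos(2*π*x/3) - 1/6) v dx + 2·v(6) − v(0).
Compatibility check (pure Neumann): taking v ≡ 1 ∈ V gives 0 = ∫_0^6 f dx + (2) − (1), i.e. ∫_0^6 f dx must equal u'(0) − u'(6) = -1. Indeed ∫_0^6 (4*cos(2*π*x/3) - 1/6) dx = -1, so the data are compatible. The solution is then unique only up to an additive constant (fix it e.g. by requiring ∫_0^6 u dx = 0).


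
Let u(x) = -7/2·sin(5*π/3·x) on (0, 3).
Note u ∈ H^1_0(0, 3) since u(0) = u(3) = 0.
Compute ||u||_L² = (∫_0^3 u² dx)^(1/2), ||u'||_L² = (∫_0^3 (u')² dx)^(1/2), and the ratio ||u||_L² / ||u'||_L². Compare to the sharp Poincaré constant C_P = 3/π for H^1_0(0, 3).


||u||_L² / ||u'||_L² = 3/(5*π) < C_P = 3/π.

u(x) = -7/2·sin(5*π/3·x), so u'(x) = -35*π*cos(5*π*x/3)/6.
Writing u(x) = A·sin(kπx/L) with A = -7/2 and k = 5, use ∫_0^L sin²(kπx/L) dx = L/2 and ∫_0^L cos²(kπx/L) dx = L/2.
u² = 49/4·sin²(5*π/3·x) and (u')² = 1225*π^2/36·cos²(5*π/3·x), and each of sin², cos² integrates to L/2 = 3/2 over (0, 3).
∫_0^3 u² dx = 147/8, so ||u||_L² = 7*sqrt(6)/4.
∫_0^3 (u')² dx = 1225*π^2/24, so ||u'||_L² = 35*sqrt(6)*π/12.
Ratio ||u||_L² / ||u'||_L² = 3/(5*π).
Sharp Poincaré constant on H^1_0(0, 3) is C_P = L/π = 3/π, achieved by sin(π/3·x).
This is the k = 5 harmonic; the ratio L/(kπ) is strictly less than C_P = L/π, consistent with the sharp inequality ||u||_L² ≤ C_P ||u'||_L².


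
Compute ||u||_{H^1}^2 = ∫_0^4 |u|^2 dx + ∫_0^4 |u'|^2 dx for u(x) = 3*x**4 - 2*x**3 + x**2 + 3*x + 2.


||u||_{H^1}^2 = 455732

The H^1 norm (squared) on an interval (0, L) is
  ||u||_{H^1}^2 = ∫_0^L u(x)^2 dx + ∫_0^L u'(x)^2 dx.
Compute u'(x) = 12*x**3 - 6*x**2 + 2*x + 3.
Then u(x)^2 = 9*x**8 - 12*x**7 + 10*x**6 + 14*x**5 + x**4 - 2*x**3 + 13*x**2 + 12*x + 4 and u'(x)^2 = 144*x**6 - 144*x**5 + 84*x**4 + 48*x**3 - 32*x**2 + 12*x + 9.
Integrate each monomial from 0 to 4 using ∫_0^4 c·x^n dx = c·4^(n+1)/(n+1):
  ∫_0^4 u(x)^2 dx = ∫_0^4 (9*x^8 - 12*x^7 + 10*x^6 + 14*x^5 + x^4 - 2*x^3 + 13*x^2 + 12*x + 4) dx. Term by term:
    ∫_0^4 9*x^8 dx = 262144;  ∫_0^4 -12*x^7 dx = -98304;  ∫_0^4 10*x^6 dx = 163840/7;
    ∫_0^4 14*x^5 dx = 28672/3;  ∫_0^4 x^4 dx = 1024/5;  ∫_0^4 -2*x^3 dx = -128;
    ∫_0^4 13*x^2 dx = 832/3;  ∫_0^4 12*x dx = 96;  ∫_0^4 4 dx = 16.
  Sum: 262144 − 98304 + 163840/7 + 28672/3 + 1024/5 − 128 + 832/3 + 96 + 16 = 20713264/105.
  ∫_0^4 u'(x)^2 dx = ∫_0^4 (144*x^6 - 144*x^5 + 84*x^4 + 48*x^3 - 32*x^2 + 12*x + 9) dx. Term by term:
    ∫_0^4 144*x^6 dx = 2359296/7;  ∫_0^4 -144*x^5 dx = -98304;  ∫_0^4 84*x^4 dx = 86016/5;
    ∫_0^4 48*x^3 dx = 3072;  ∫_0^4 -32*x^2 dx = -2048/3;  ∫_0^4 12*x dx = 96;
    ∫_0^4 9 dx = 36.
  Sum: 2359296/7 − 98304 + 86016/5 + 3072 − 2048/3 + 96 + 36 = 27138596/105.
Adding: ||u||_{H^1}^2 = 20713264/105 + 27138596/105 = 455732.


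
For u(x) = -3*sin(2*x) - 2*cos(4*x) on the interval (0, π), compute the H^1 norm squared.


||u||_{H^1(0,π)}^2 = 113*π/2

u'(x) = 8*sin(4*x) - 6*cos(2*x).
Expand u² and (u')² and integrate term by term on (0, π), using: for integers n ≥ 1, ∫_0^π sin²(nx) dx = ∫_0^π cos²(nx) dx = π/2; for n ≠ n', ∫_0^π sin(nx)sin(n'x) dx = ∫_0^π cos(nx)cos(n'x) dx = 0; and by product-to-sum, ∫_0^π sin(nx)cos(n'x) dx = ½∫_0^π [sin((n+n')x) + sin((n−n')x)] dx, which is 0 when n+n' is even and 2n/(n²−n'²) when n+n' is odd (it need not vanish on (0, π)).
  u² squared terms: (-3)²·∫sin(2x)² dx = 9·π/2 = 9*π/2;  (-2)²·∫cos(4x)² dx = 4·π/2 = 2*π.
  u² cross terms: 2·(-3)·(-2)·∫sin(2x)·cos(4x) dx = 12·(0) = 0.
  So ∫_0^π u² dx = 9*π/2 + 2*π + 0 = 13*π/2.
  (u')² squared terms: (-6)²·∫cos(2x)² dx = 36·π/2 = 18*π;  (8)²·∫sin(4x)² dx = 64·π/2 = 32*π.
  (u')² cross terms: 2·(-6)·(8)·∫cos(2x)·sin(4x) dx = -96·(0) = 0.
  So ∫_0^π (u')² dx = 18*π + 32*π + 0 = 50*π.
||u||_{H^1}^2 = (13*π/2) + (50*π) = 113*π/2.


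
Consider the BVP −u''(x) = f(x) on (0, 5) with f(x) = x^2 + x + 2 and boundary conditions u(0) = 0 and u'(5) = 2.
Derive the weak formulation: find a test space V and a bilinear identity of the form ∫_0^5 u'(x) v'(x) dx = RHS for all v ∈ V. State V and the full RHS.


V = {v ∈ H^1(0, 5) : v(0) = 0} (test functions vanish at x = 0 where u is specified); weak form: ∫_0^5 u'v' dx = ∫_0^5 (x^2 + x + 2) v dx + 2·v(5) for all v ∈ V.

Multiply both sides by a test function v and integrate from 0 to 5:
  ∫_0^5 −u''(x) v(x) dx = ∫_0^5 f(x) v(x) dx.
Integrate the LHS by parts once:
  ∫_0^5 −u'' v dx = −[u'(x) v(x)]_0^5 + ∫_0^5 u'(x) v'(x) dx.
Thus ∫_0^5 u'(x) v'(x) dx = ∫_0^5 f(x) v(x) dx + [u'(x) v(x)]_0^5.
Choose V so that boundary terms are either known or forced to vanish.
Mixed BC: u(0) = 0 (Dirichlet) and u'(5) = 2 (Neumann). Define V = {v ∈ H^1(0, 5) : v(0) = 0}. Then [u' v]_0^5 = u'(5)·v(5) − u'(0)·0 = 2·v(5).
Weak formulation: find u (satisfying any essential BC) such that ∫_0^5 u'(x) v'(x) dx = ∫_0^5 f v dx + 2·v(5) for all v ∈ V (Dirichlet at 0 absorbed into V; Neumann datum at x = 5 contributes the boundary term).
Substituting f(x) = x^2 + x + 2, the right-hand side is ∫_0^5 (x^2 + x + 2) v dx + 2·v(5).


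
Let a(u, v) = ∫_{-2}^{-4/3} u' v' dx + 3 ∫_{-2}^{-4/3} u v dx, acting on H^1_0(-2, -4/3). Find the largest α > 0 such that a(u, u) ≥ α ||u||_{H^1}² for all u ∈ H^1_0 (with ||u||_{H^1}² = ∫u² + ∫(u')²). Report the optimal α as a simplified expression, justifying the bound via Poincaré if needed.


α = 1

Coercivity of a(·,·) on H^1_0(-2, -4/3) means a(u, u) ≥ α ||u||_{H^1}² for every u ∈ H^1_0.
The interval has length L = 2/3, and Poincaré/coercivity depend only on L. Here a(u, u) = ∫(u')² + (3)·∫u².
Here c = 3 ≥ 1, so a(u,u) = ∫(u')² + c∫u² ≥ ∫(u')² + ∫u² = ||u||_{H^1}², i.e. α = 1 works. No larger α is possible: a(u,u) ≥ α||u||_{H^1}² means (1−α)∫(u')² ≥ (α−c)∫u², and for the modes u_n = sin(nπ(x−x₀)/L) (x₀ the left endpoint) one has ∫u_n²/∫(u_n')² = (L/(nπ))² → 0, so a(u_n,u_n)/||u_n||_{H^1}² → 1. Hence the optimal constant is α = 1.
Therefore α = 1.


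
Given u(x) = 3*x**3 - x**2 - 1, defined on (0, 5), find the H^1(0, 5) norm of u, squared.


||u||_{H^1}^2 = 1816695/14

The H^1 norm (squared) on an interval (0, L) is
  ||u||_{H^1}^2 = ∫_0^L u(x)^2 dx + ∫_0^L u'(x)^2 dx.
Compute u'(x) = 9*x**2 - 2*x.
Then u(x)^2 = 9*x**6 - 6*x**5 + x**4 - 6*x**3 + 2*x**2 + 1 and u'(x)^2 = 81*x**4 - 36*x**3 + 4*x**2.
Integrate each monomial from 0 to 5 using ∫_0^5 c·x^n dx = c·5^(n+1)/(n+1):
  ∫_0^5 u(x)^2 dx = ∫_0^5 (9*x^6 - 6*x^5 + x^4 - 6*x^3 + 2*x^2 + 1) dx. Term by term:
    ∫_0^5 9*x^6 dx = 703125/7;  ∫_0^5 -6*x^5 dx = -15625;  ∫_0^5 x^4 dx = 625;
    ∫_0^5 -6*x^3 dx = -1875/2;  ∫_0^5 2*x^2 dx = 250/3;  ∫_0^5 1 dx = 5.
  Sum: 703125/7 − 15625 + 625 − 1875/2 + 250/3 + 5 = 3553085/42.
  ∫_0^5 u'(x)^2 dx = ∫_0^5 (81*x^4 - 36*x^3 + 4*x^2) dx. Term by term:
    ∫_0^5 81*x^4 dx = 50625;  ∫_0^5 -36*x^3 dx = -5625;  ∫_0^5 4*x^2 dx = 500/3.
  Sum: 50625 − 5625 + 500/3 = 135500/3.
Adding: ||u||_{H^1}^2 = 3553085/42 + 135500/3 = 1816695/14.


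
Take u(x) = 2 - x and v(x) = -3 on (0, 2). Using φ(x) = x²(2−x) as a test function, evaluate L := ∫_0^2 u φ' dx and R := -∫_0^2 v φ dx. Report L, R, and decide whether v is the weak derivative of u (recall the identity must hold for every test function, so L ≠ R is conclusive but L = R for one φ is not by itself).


LHS = 4/3, RHS = 4. No, v is not the weak derivative of u.

u(x) = 2 - x, classical derivative u'(x) = -1.
φ(x) = x²(2−x), so φ'(x) = x*(4 - 3*x).
Note φ(0) = φ(2) = 0, so the boundary term u·φ vanishes.
LHS = ∫_0^2 u(x) φ'(x) dx = ∫_0^2 (3*x^3 - 10*x^2 + 8*x) dx. Term by term:
  ∫_0^2 3*x^3 dx = 12;  ∫_0^2 -10*x^2 dx = -80/3;  ∫_0^2 8*x dx = 16.
Sum: 12 − 80/3 + 16 = 4/3.
So LHS = 4/3.
∫_0^2 v(x) φ(x) dx = ∫_0^2 (3*x^3 - 6*x^2) dx. Term by term:
  ∫_0^2 3*x^3 dx = 12;  ∫_0^2 -6*x^2 dx = -16.
Sum: 12 − 16 = -4.
So RHS = -∫_0^2 v(x) φ(x) dx = 4.
LHS − RHS = -8/3 ≠ 0, so the identity fails.
(For a valid weak derivative the identity must hold for EVERY test function, in particular this one. The failure shows v is NOT the weak derivative of u.)
Correct weak derivative would be u'(x) = -1.


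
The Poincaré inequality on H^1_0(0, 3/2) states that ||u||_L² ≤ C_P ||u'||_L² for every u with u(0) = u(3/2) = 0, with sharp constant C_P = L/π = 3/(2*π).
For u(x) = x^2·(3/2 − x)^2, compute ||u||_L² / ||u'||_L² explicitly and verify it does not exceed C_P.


||u||_L² / ||u'||_L² = sqrt(3)/4 < C_P = 3/(2*π).

u(x) = x^2·(3/2 − x)^2, so u'(x) = x*(2*x - 3)*(4*x - 3)/2.
u(x) = x^2·(3/2 − x)^2 vanishes at x = 0 and x = 3/2, so u ∈ H^1_0(0, 3/2). Differentiate via the product rule and integrate the resulting polynomials term by term.
  ∫_0^3/2 u² dx = ∫_0^3/2 (x^8 - 6*x^7 + 27*x^6/2 - 27*x^5/2 + 81*x^4/16) dx. Term by term:
    ∫_0^3/2 x^8 dx = 2187/512;  ∫_0^3/2 -6*x^7 dx = -19683/1024;  ∫_0^3/2 27*x^6/2 dx = 59049/1792;
    ∫_0^3/2 -27*x^5/2 dx = -6561/256;  ∫_0^3/2 81*x^4/16 dx = 19683/2560.
  Sum: 2187/512 − 19683/1024 + 59049/1792 − 6561/256 + 19683/2560 = 2187/35840.
  ∫_0^3/2 (u')² dx = ∫_0^3/2 (16*x^6 - 72*x^5 + 117*x^4 - 81*x^3 + 81*x^2/4) dx. Term by term:
    ∫_0^3/2 16*x^6 dx = 2187/56;  ∫_0^3/2 -72*x^5 dx = -2187/16;  ∫_0^3/2 117*x^4 dx = 28431/160;
    ∫_0^3/2 -81*x^3 dx = -6561/64;  ∫_0^3/2 81*x^2/4 dx = 729/32.
  Sum: 2187/56 − 2187/16 + 28431/160 − 6561/64 + 729/32 = 729/2240.
∫_0^3/2 u² dx = 2187/35840, so ||u||_L² = 27*sqrt(105)/1120.
∫_0^3/2 (u')² dx = 729/2240, so ||u'||_L² = 27*sqrt(35)/280.
Ratio ||u||_L² / ||u'||_L² = sqrt(3)/4.
Sharp Poincaré constant on H^1_0(0, 3/2) is C_P = L/π = 3/(2*π), achieved by sin(2*π/3·x).
A polynomial bump cannot attain the sharp Poincaré constant (only the first sine eigenfunction does), so the ratio is strictly less than C_P, consistent with ||u||_L² ≤ C_P ||u'||_L².


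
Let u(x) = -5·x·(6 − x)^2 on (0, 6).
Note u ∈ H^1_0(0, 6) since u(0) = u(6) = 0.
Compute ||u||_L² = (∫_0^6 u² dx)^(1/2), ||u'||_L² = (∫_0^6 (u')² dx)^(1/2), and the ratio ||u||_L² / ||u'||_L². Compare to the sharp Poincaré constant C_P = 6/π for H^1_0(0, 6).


||u||_L² / ||u'||_L² = 3*sqrt(14)/7 < C_P = 6/π.

u(x) = -5·x·(6 − x)^2, so u'(x) = 15*(2 - x)*(x - 6).
u(x) = -5·x·(6 − x)^2 vanishes at x = 0 and x = 6, so u ∈ H^1_0(0, 6). Differentiate via the product rule and integrate the resulting polynomials term by term.
  ∫_0^6 u² dx = ∫_0^6 (25*x^6 - 600*x^5 + 5400*x^4 - 21600*x^3 + 32400*x^2) dx. Term by term:
    ∫_0^6 25*x^6 dx = 6998400/7;  ∫_0^6 -600*x^5 dx = -4665600;  ∫_0^6 5400*x^4 dx = 8398080;
    ∫_0^6 -21600*x^3 dx = -6998400;  ∫_0^6 32400*x^2 dx = 2332800.
  Sum: 6998400/7 − 4665600 + 8398080 − 6998400 + 2332800 = 466560/7.
  ∫_0^6 (u')² dx = ∫_0^6 (225*x^4 - 3600*x^3 + 19800*x^2 - 43200*x + 32400) dx. Term by term:
    ∫_0^6 225*x^4 dx = 349920;  ∫_0^6 -3600*x^3 dx = -1166400;  ∫_0^6 19800*x^2 dx = 1425600;
    ∫_0^6 -43200*x dx = -777600;  ∫_0^6 32400 dx = 194400.
  Sum: 349920 − 1166400 + 1425600 − 777600 + 194400 = 25920.
∫_0^6 u² dx = 466560/7, so ||u||_L² = 216*sqrt(70)/7.
∫_0^6 (u')² dx = 25920, so ||u'||_L² = 72*sqrt(5).
Ratio ||u||_L² / ||u'||_L² = 3*sqrt(14)/7.
Sharp Poincaré constant on H^1_0(0, 6) is C_P = L/π = 6/π, achieved by sin(π/6·x).
A polynomial bump cannot attain the sharp Poincaré constant (only the first sine eigenfunction does), so the ratio is strictly less than C_P, consistent with ||u||_L² ≤ C_P ||u'||_L².


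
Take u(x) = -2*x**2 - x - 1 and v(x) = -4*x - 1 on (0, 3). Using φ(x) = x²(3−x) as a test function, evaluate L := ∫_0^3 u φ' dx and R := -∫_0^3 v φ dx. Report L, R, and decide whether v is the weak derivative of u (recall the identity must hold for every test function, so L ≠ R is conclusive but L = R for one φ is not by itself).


LHS = 1107/20, RHS = 1107/20. Yes, v = u' weakly.

u(x) = -2*x**2 - x - 1, classical derivative u'(x) = -4*x - 1.
φ(x) = x²(3−x), so φ'(x) = 3*x*(2 - x).
Note φ(0) = φ(3) = 0, so the boundary term u·φ vanishes.
LHS = ∫_0^3 u(x) φ'(x) dx = ∫_0^3 (6*x^4 - 9*x^3 - 3*x^2 - 6*x) dx. Term by term:
  ∫_0^3 6*x^4 dx = 1458/5;  ∫_0^3 -9*x^3 dx = -729/4;  ∫_0^3 -3*x^2 dx = -27;
  ∫_0^3 -6*x dx = -27.
Sum: 1458/5 − 729/4 − 27 − 27 = 1107/20.
So LHS = 1107/20.
∫_0^3 v(x) φ(x) dx = ∫_0^3 (4*x^4 - 11*x^3 - 3*x^2) dx. Term by term:
  ∫_0^3 4*x^4 dx = 972/5;  ∫_0^3 -11*x^3 dx = -891/4;  ∫_0^3 -3*x^2 dx = -27.
Sum: 972/5 − 891/4 − 27 = -1107/20.
So RHS = -∫_0^3 v(x) φ(x) dx = 1107/20.
LHS = RHS, so the identity holds for this test φ.
Moreover u is smooth here and v(x) = u'(x) = -4*x - 1 pointwise, so the identity holds for every test function. Hence v is the weak derivative of u.


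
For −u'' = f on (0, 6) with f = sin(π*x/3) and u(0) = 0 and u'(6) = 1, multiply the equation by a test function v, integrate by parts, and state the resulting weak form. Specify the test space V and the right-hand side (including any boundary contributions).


V = {v ∈ H^1(0, 6) : v(0) = 0} (test functions vanish at x = 0 where u is specified); weak form: ∫_0^6 u'v' dx = ∫_0^6 (sin(π*x/3)) v dx + v(6) for all v ∈ V.

Multiply both sides by a test function v and integrate from 0 to 6:
  ∫_0^6 −u''(x) v(x) dx = ∫_0^6 f(x) v(x) dx.
Integrate the LHS by parts once:
  ∫_0^6 −u'' v dx = −[u'(x) v(x)]_0^6 + ∫_0^6 u'(x) v'(x) dx.
Thus ∫_0^6 u'(x) v'(x) dx = ∫_0^6 f(x) v(x) dx + [u'(x) v(x)]_0^6.
Choose V so that boundary terms are either known or forced to vanish.
Mixed BC: u(0) = 0 (Dirichlet) and u'(6) = 1 (Neumann). Define V = {v ∈ H^1(0, 6) : v(0) = 0}. Then [u' v]_0^6 = u'(6)·v(6) − u'(0)·0 = v(6).
Weak formulation: find u (satisfying any essential BC) such that ∫_0^6 u'(x) v'(x) dx = ∫_0^6 f v dx + v(6) for all v ∈ V (Dirichlet at 0 absorbed into V; Neumann datum at x = 6 contributes the boundary term).
Substituting f(x) = sin(π*x/3), the right-hand side is ∫_0^6 (sin(π*x/3)) v dx + v(6).


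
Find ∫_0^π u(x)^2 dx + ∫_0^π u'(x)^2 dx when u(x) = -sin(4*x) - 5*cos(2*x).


||u||_{H^1(0,π)}^2 = 71*π

u'(x) = 10*sin(2*x) - 4*cos(4*x).
Expand u² and (u')² and integrate term by term on (0, π), using: for integers n ≥ 1, ∫_0^π sin²(nx) dx = ∫_0^π cos²(nx) dx = π/2; for n ≠ n', ∫_0^π sin(nx)sin(n'x) dx = ∫_0^π cos(nx)cos(n'x) dx = 0; and by product-to-sum, ∫_0^π sin(nx)cos(n'x) dx = ½∫_0^π [sin((n+n')x) + sin((n−n')x)] dx, which is 0 when n+n' is even and 2n/(n²−n'²) when n+n' is odd (it need not vanish on (0, π)).
  u² squared terms: (-1)²·∫sin(4x)² dx = 1·π/2 = π/2;  (-5)²·∫cos(2x)² dx = 25·π/2 = 25*π/2.
  u² cross terms: 2·(-1)·(-5)·∫sin(4x)·cos(2x) dx = 10·(0) = 0.
  So ∫_0^π u² dx = π/2 + 25*π/2 + 0 = 13*π.
  (u')² squared terms: (-4)²·∫cos(4x)² dx = 16·π/2 = 8*π;  (10)²·∫sin(2x)² dx = 100·π/2 = 50*π.
  (u')² cross terms: 2·(-4)·(10)·∫cos(4x)·sin(2x) dx = -80·(0) = 0.
  So ∫_0^π (u')² dx = 8*π + 50*π + 0 = 58*π.
||u||_{H^1}^2 = (13*π) + (58*π) = 71*π.


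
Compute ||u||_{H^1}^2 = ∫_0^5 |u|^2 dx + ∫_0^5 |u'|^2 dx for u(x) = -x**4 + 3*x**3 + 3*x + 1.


||u||_{H^1}^2 = 15246125/252

The H^1 norm (squared) on an interval (0, L) is
  ||u||_{H^1}^2 = ∫_0^L u(x)^2 dx + ∫_0^L u'(x)^2 dx.
Compute u'(x) = -4*x**3 + 9*x**2 + 3.
Then u(x)^2 = x**8 - 6*x**7 + 9*x**6 - 6*x**5 + 16*x**4 + 6*x**3 + 9*x**2 + 6*x + 1 and u'(x)^2 = 16*x**6 - 72*x**5 + 81*x**4 - 24*x**3 + 54*x**2 + 9.
Integrate each monomial from 0 to 5 using ∫_0^5 c·x^n dx = c·5^(n+1)/(n+1):
  ∫_0^5 u(x)^2 dx = ∫_0^5 (x^8 - 6*x^7 + 9*x^6 - 6*x^5 + 16*x^4 + 6*x^3 + 9*x^2 + 6*x + 1) dx. Term by term:
    ∫_0^5 x^8 dx = 1953125/9;  ∫_0^5 -6*x^7 dx = -1171875/4;  ∫_0^5 9*x^6 dx = 703125/7;
    ∫_0^5 -6*x^5 dx = -15625;  ∫_0^5 16*x^4 dx = 10000;  ∫_0^5 6*x^3 dx = 1875/2;
    ∫_0^5 9*x^2 dx = 375;  ∫_0^5 6*x dx = 75;  ∫_0^5 1 dx = 5.
  Sum: 1953125/9 − 1171875/4 + 703125/7 − 15625 + 10000 + 1875/2 + 375 + 75 + 5 = 5105285/252.
  ∫_0^5 u'(x)^2 dx = ∫_0^5 (16*x^6 - 72*x^5 + 81*x^4 - 24*x^3 + 54*x^2 + 9) dx. Term by term:
    ∫_0^5 16*x^6 dx = 1250000/7;  ∫_0^5 -72*x^5 dx = -187500;  ∫_0^5 81*x^4 dx = 50625;
    ∫_0^5 -24*x^3 dx = -3750;  ∫_0^5 54*x^2 dx = 2250;  ∫_0^5 9 dx = 45.
  Sum: 1250000/7 − 187500 + 50625 − 3750 + 2250 + 45 = 281690/7.
Adding: ||u||_{H^1}^2 = 5105285/252 + 281690/7 = 15246125/252.


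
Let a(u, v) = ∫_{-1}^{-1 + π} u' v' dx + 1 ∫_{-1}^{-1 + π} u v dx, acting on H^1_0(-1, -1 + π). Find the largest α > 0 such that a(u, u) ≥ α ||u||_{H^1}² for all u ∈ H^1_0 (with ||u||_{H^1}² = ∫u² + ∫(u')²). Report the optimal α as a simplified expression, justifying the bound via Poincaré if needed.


α = 1

Coercivity of a(·,·) on H^1_0(-1, -1 + π) means a(u, u) ≥ α ||u||_{H^1}² for every u ∈ H^1_0.
The interval has length L = π, and Poincaré/coercivity depend only on L. Here a(u, u) = ∫(u')² + (1)·∫u².
Here c = 1 ≥ 1, so a(u,u) = ∫(u')² + c∫u² ≥ ∫(u')² + ∫u² = ||u||_{H^1}², i.e. α = 1 works. No larger α is possible: a(u,u) ≥ α||u||_{H^1}² means (1−α)∫(u')² ≥ (α−c)∫u², and for the modes u_n = sin(nπ(x−x₀)/L) (x₀ the left endpoint) one has ∫u_n²/∫(u_n')² = (L/(nπ))² → 0, so a(u_n,u_n)/||u_n||_{H^1}² → 1. Hence the optimal constant is α = 1.
Therefore α = 1.


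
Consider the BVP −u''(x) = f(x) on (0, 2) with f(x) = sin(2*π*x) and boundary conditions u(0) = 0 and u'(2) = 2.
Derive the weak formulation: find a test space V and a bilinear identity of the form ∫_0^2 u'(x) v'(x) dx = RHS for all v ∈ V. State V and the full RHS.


V = {v ∈ H^1(0, 2) : v(0) = 0} (test functions vanish at x = 0 where u is specified); weak form: ∫_0^2 u'v' dx = ∫_0^2 (sin(2*π*x)) v dx + 2·v(2) for all v ∈ V.

Multiply both sides by a test function v and integrate from 0 to 2:
  ∫_0^2 −u''(x) v(x) dx = ∫_0^2 f(x) v(x) dx.
Integrate the LHS by parts once:
  ∫_0^2 −u'' v dx = −[u'(x) v(x)]_0^2 + ∫_0^2 u'(x) v'(x) dx.
Thus ∫_0^2 u'(x) v'(x) dx = ∫_0^2 f(x) v(x) dx + [u'(x) v(x)]_0^2.
Choose V so that boundary terms are either known or forced to vanish.
Mixed BC: u(0) = 0 (Dirichlet) and u'(2) = 2 (Neumann). Define V = {v ∈ H^1(0, 2) : v(0) = 0}. Then [u' v]_0^2 = u'(2)·v(2) − u'(0)·0 = 2·v(2).
Weak formulation: find u (satisfying any essential BC) such that ∫_0^2 u'(x) v'(x) dx = ∫_0^2 f v dx + 2·v(2) for all v ∈ V (Dirichlet at 0 absorbed into V; Neumann datum at x = 2 contributes the boundary term).
Substituting f(x) = sin(2*π*x), the right-hand side is ∫_0^2 (sin(2*π*x)) v dx + 2·v(2).


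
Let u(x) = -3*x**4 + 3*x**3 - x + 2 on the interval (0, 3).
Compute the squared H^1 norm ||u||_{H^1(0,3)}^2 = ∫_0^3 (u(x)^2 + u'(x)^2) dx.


||u||_{H^1}^2 = 4317897/140

The H^1 norm (squared) on an interval (0, L) is
  ||u||_{H^1}^2 = ∫_0^L u(x)^2 dx + ∫_0^L u'(x)^2 dx.
Compute u'(x) = -12*x**3 + 9*x**2 - 1.
Then u(x)^2 = 9*x**8 - 18*x**7 + 9*x**6 + 6*x**5 - 18*x**4 + 12*x**3 + x**2 - 4*x + 4 and u'(x)^2 = 144*x**6 - 216*x**5 + 81*x**4 + 24*x**3 - 18*x**2 + 1.
Integrate each monomial from 0 to 3 using ∫_0^3 c·x^n dx = c·3^(n+1)/(n+1):
  ∫_0^3 u(x)^2 dx = ∫_0^3 (9*x^8 - 18*x^7 + 9*x^6 + 6*x^5 - 18*x^4 + 12*x^3 + x^2 - 4*x + 4) dx. Term by term:
    ∫_0^3 9*x^8 dx = 19683;  ∫_0^3 -18*x^7 dx = -59049/4;  ∫_0^3 9*x^6 dx = 19683/7;
    ∫_0^3 6*x^5 dx = 729;  ∫_0^3 -18*x^4 dx = -4374/5;  ∫_0^3 12*x^3 dx = 243;
    ∫_0^3 x^2 dx = 9;  ∫_0^3 -4*x dx = -18;  ∫_0^3 4 dx = 12.
  Sum: 19683 − 59049/4 + 19683/7 + 729 − 4374/5 + 243 + 9 − 18 + 12 = 1096593/140.
  ∫_0^3 u'(x)^2 dx = ∫_0^3 (144*x^6 - 216*x^5 + 81*x^4 + 24*x^3 - 18*x^2 + 1) dx. Term by term:
    ∫_0^3 144*x^6 dx = 314928/7;  ∫_0^3 -216*x^5 dx = -26244;  ∫_0^3 81*x^4 dx = 19683/5;
    ∫_0^3 24*x^3 dx = 486;  ∫_0^3 -18*x^2 dx = -162;  ∫_0^3 1 dx = 3.
  Sum: 314928/7 − 26244 + 19683/5 + 486 − 162 + 3 = 805326/35.
Adding: ||u||_{H^1}^2 = 1096593/140 + 805326/35 = 4317897/140.


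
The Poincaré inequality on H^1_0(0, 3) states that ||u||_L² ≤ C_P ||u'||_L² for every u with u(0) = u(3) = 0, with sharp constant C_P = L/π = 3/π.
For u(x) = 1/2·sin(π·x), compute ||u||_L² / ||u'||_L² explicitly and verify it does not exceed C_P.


||u||_L² / ||u'||_L² = 1/π < C_P = 3/π.

u(x) = 1/2·sin(π·x), so u'(x) = π*cos(π*x)/2.
Writing u(x) = A·sin(kπx/L) with A = 1/2 and k = 3, use ∫_0^L sin²(kπx/L) dx = L/2 and ∫_0^L cos²(kπx/L) dx = L/2.
u² = 1/4·sin²(π·x) and (u')² = π^2/4·cos²(π·x), and each of sin², cos² integrates to L/2 = 3/2 over (0, 3).
∫_0^3 u² dx = 3/8, so ||u||_L² = sqrt(6)/4.
∫_0^3 (u')² dx = 3*π^2/8, so ||u'||_L² = sqrt(6)*π/4.
Ratio ||u||_L² / ||u'||_L² = 1/π.
Sharp Poincaré constant on H^1_0(0, 3) is C_P = L/π = 3/π, achieved by sin(π/3·x).
This is the k = 3 harmonic; the ratio L/(kπ) is strictly less than C_P = L/π, consistent with the sharp inequality ||u||_L² ≤ C_P ||u'||_L².


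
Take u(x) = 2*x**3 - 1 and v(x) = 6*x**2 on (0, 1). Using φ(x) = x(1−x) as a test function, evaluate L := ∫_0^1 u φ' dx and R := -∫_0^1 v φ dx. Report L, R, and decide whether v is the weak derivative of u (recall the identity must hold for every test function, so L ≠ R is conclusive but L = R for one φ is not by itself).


LHS = -3/10, RHS = -3/10. Yes, v = u' weakly.

u(x) = 2*x**3 - 1, classical derivative u'(x) = 6*x**2.
φ(x) = x(1−x), so φ'(x) = 1 - 2*x.
Note φ(0) = φ(1) = 0, so the boundary term u·φ vanishes.
LHS = ∫_0^1 u(x) φ'(x) dx = ∫_0^1 (-4*x^4 + 2*x^3 + 2*x - 1) dx. Term by term:
  ∫_0^1 -4*x^4 dx = -4/5;  ∫_0^1 2*x^3 dx = 1/2;  ∫_0^1 2*x dx = 1;
  ∫_0^1 -1 dx = -1.
Sum: -4/5 + 1/2 + 1 − 1 = -3/10.
So LHS = -3/10.
∫_0^1 v(x) φ(x) dx = ∫_0^1 (-6*x^4 + 6*x^3) dx. Term by term:
  ∫_0^1 -6*x^4 dx = -6/5;  ∫_0^1 6*x^3 dx = 3/2.
Sum: -6/5 + 3/2 = 3/10.
So RHS = -∫_0^1 v(x) φ(x) dx = -3/10.
LHS = RHS, so the identity holds for this test φ.
Moreover u is smooth here and v(x) = u'(x) = 6*x**2 pointwise, so the identity holds for every test function. Hence v is the weak derivative of u.


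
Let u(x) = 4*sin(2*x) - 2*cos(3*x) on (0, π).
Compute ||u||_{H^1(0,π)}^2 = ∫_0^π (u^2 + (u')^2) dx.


||u||_{H^1(0,π)}^2 = 128 + 60*π

u'(x) = 6*sin(3*x) + 8*cos(2*x).
Expand u² and (u')² and integrate term by term on (0, π), using: for integers n ≥ 1, ∫_0^π sin²(nx) dx = ∫_0^π cos²(nx) dx = π/2; for n ≠ n', ∫_0^π sin(nx)sin(n'x) dx = ∫_0^π cos(nx)cos(n'x) dx = 0; and by product-to-sum, ∫_0^π sin(nx)cos(n'x) dx = ½∫_0^π [sin((n+n')x) + sin((n−n')x)] dx, which is 0 when n+n' is even and 2n/(n²−n'²) when n+n' is odd (it need not vanish on (0, π)).
  u² squared terms: (-2)²·∫cos(3x)² dx = 4·π/2 = 2*π;  (4)²·∫sin(2x)² dx = 16·π/2 = 8*π.
  u² cross terms: 2·(-2)·(4)·∫cos(3x)·sin(2x) dx = -16·(-4/5) = 64/5.
  So ∫_0^π u² dx = 2*π + 8*π + 64/5 = 64/5 + 10*π.
  (u')² squared terms: (6)²·∫sin(3x)² dx = 36·π/2 = 18*π;  (8)²·∫cos(2x)² dx = 64·π/2 = 32*π.
  (u')² cross terms: 2·(6)·(8)·∫sin(3x)·cos(2x) dx = 96·(6/5) = 576/5.
  So ∫_0^π (u')² dx = 18*π + 32*π + 576/5 = 576/5 + 50*π.
||u||_{H^1}^2 = (64/5 + 10*π) + (576/5 + 50*π) = 128 + 60*π.


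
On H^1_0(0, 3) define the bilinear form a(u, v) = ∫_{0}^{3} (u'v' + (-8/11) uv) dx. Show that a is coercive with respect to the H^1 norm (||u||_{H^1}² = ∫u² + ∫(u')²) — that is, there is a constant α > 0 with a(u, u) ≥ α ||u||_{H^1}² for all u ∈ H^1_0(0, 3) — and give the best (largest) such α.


α = (-72/11 + π^2)/(9 + π^2)

Coercivity of a(·,·) on H^1_0(0, 3) means a(u, u) ≥ α ||u||_{H^1}² for every u ∈ H^1_0.
The interval has length L = 3, and Poincaré/coercivity depend only on L. Here a(u, u) = ∫(u')² + (-8/11)·∫u².
Here c = -8/11 < 0 with |c| < (π/L)² = π^2/9, so coercivity still holds. The condition a(u,u) ≥ α||u||_{H^1}² reads (1−α)∫(u')² ≥ (α−c)∫u². Any admissible α is ≤ 1 (rapidly oscillating u have ∫u²/∫(u')² → 0), and α = 1 would force 0 ≥ (1−c)∫u², impossible since c < 1; so 1−α > 0. By the sharp Poincaré inequality on H^1_0 of an interval of length L, ∫(u')² ≥ (π/L)²∫u² with equality for the first sine mode sin(π(x−x₀)/L) (x₀ the left endpoint), so the inequality holds for all u iff (1−α)(π/L)² ≥ α − c, i.e. α ≤ ((π/L)² + c)/((π/L)² + 1) = (1 + c(L/π)²)/(1 + (L/π)²). (Direct route, valid since c ≤ 0: Poincaré gives c∫u² ≥ c(L/π)²∫(u')², so a(u,u) ≥ (1 + c(L/π)²)∫(u')², while ||u||_{H^1}² ≤ (1 + (L/π)²)∫(u')²; dividing yields the same α.) With (π/L)² = π^2/9 and c = -8/11, the largest admissible constant is α = ((π/L)² + c)/((π/L)² + 1).
Simplifying, α = (-72/11 + π^2)/(9 + π^2).


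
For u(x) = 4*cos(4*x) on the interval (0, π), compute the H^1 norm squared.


||u||_{H^1(0,π)}^2 = 136*π

u'(x) = -16*sin(4*x).
Expand u² and (u')² and integrate term by term on (0, π), using: for integers n ≥ 1, ∫_0^π sin²(nx) dx = ∫_0^π cos²(nx) dx = π/2; for n ≠ n', ∫_0^π sin(nx)sin(n'x) dx = ∫_0^π cos(nx)cos(n'x) dx = 0; and by product-to-sum, ∫_0^π sin(nx)cos(n'x) dx = ½∫_0^π [sin((n+n')x) + sin((n−n')x)] dx, which is 0 when n+n' is even and 2n/(n²−n'²) when n+n' is odd (it need not vanish on (0, π)).
  u² squared terms: (4)²·∫cos(4x)² dx = 16·π/2 = 8*π.
  So ∫_0^π u² dx = 8*π.
  (u')² squared terms: (-16)²·∫sin(4x)² dx = 256·π/2 = 128*π.
  So ∫_0^π (u')² dx = 128*π.
||u||_{H^1}^2 = (8*π) + (128*π) = 136*π.


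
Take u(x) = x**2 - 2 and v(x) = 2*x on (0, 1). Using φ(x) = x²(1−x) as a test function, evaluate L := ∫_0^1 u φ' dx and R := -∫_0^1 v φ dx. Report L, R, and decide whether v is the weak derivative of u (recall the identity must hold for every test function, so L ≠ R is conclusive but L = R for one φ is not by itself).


LHS = -1/10, RHS = -1/10. Yes, v = u' weakly.

u(x) = x**2 - 2, classical derivative u'(x) = 2*x.
φ(x) = x²(1−x), so φ'(x) = x*(2 - 3*x).
Note φ(0) = φ(1) = 0, so the boundary term u·φ vanishes.
LHS = ∫_0^1 u(x) φ'(x) dx = ∫_0^1 (-3*x^4 + 2*x^3 + 6*x^2 - 4*x) dx. Term by term:
  ∫_0^1 -3*x^4 dx = -3/5;  ∫_0^1 2*x^3 dx = 1/2;  ∫_0^1 6*x^2 dx = 2;
  ∫_0^1 -4*x dx = -2.
Sum: -3/5 + 1/2 + 2 − 2 = -1/10.
So LHS = -1/10.
∫_0^1 v(x) φ(x) dx = ∫_0^1 (-2*x^4 + 2*x^3) dx. Term by term:
  ∫_0^1 -2*x^4 dx = -2/5;  ∫_0^1 2*x^3 dx = 1/2.
Sum: -2/5 + 1/2 = 1/10.
So RHS = -∫_0^1 v(x) φ(x) dx = -1/10.
LHS = RHS, so the identity holds for this test φ.
Moreover u is smooth here and v(x) = u'(x) = 2*x pointwise, so the identity holds for every test function. Hence v is the weak derivative of u.


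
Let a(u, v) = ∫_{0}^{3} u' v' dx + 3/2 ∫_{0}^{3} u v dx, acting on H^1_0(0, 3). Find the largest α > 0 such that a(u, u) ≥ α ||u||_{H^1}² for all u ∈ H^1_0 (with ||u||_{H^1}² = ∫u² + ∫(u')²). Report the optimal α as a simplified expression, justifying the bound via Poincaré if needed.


α = 1

Coercivity of a(·,·) on H^1_0(0, 3) means a(u, u) ≥ α ||u||_{H^1}² for every u ∈ H^1_0.
The interval has length L = 3, and Poincaré/coercivity depend only on L. Here a(u, u) = ∫(u')² + (3/2)·∫u².
Here c = 3/2 ≥ 1, so a(u,u) = ∫(u')² + c∫u² ≥ ∫(u')² + ∫u² = ||u||_{H^1}², i.e. α = 1 works. No larger α is possible: a(u,u) ≥ α||u||_{H^1}² means (1−α)∫(u')² ≥ (α−c)∫u², and for the modes u_n = sin(nπ(x−x₀)/L) (x₀ the left endpoint) one has ∫u_n²/∫(u_n')² = (L/(nπ))² → 0, so a(u_n,u_n)/||u_n||_{H^1}² → 1. Hence the optimal constant is α = 1.
Therefore α = 1.


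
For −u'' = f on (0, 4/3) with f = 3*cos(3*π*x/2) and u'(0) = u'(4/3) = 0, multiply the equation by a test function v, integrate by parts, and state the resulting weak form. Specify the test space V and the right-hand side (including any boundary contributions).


V = H^1(0, 4/3) (no boundary constraint on v; u is determined up to an additive constant); weak form: ∫_0^4/3 u'v' dx = ∫_0^4/3 (3*cos(3*π*x/2)) v dx for all v ∈ V.

Multiply both sides by a test function v and integrate from 0 to 4/3:
  ∫_0^4/3 −u''(x) v(x) dx = ∫_0^4/3 f(x) v(x) dx.
Integrate the LHS by parts once:
  ∫_0^4/3 −u'' v dx = −[u'(x) v(x)]_0^4/3 + ∫_0^4/3 u'(x) v'(x) dx.
Thus ∫_0^4/3 u'(x) v'(x) dx = ∫_0^4/3 f(x) v(x) dx + [u'(x) v(x)]_0^4/3.
Choose V so that boundary terms are either known or forced to vanish.
u has homogeneous Neumann: u'(0) = u'(4/3) = 0. So [u' v]_0^4/3 = 0·v(4/3) − 0·v(0) = 0 for any v; take V = H^1(0, 4/3).
Weak formulation: find u (satisfying any essential BC) such that ∫_0^4/3 u'(x) v'(x) dx = ∫_0^4/3 f v dx for all v ∈ V (homogeneous Neumann, so boundary terms vanish).
Substituting f(x) = 3*cos(3*π*x/2), the right-hand side is ∫_0^4/3 (3*cos(3*π*x/2)) v dx.
Compatibility check (pure Neumann): taking v ≡ 1 ∈ V gives 0 = ∫_0^4/3 f dx + (0) − (0), i.e. ∫_0^4/3 f dx must equal u'(0) − u'(4/3) = 0. Indeed ∫_0^4/3 (3*cos(3*π*x/2)) dx = 0, so the data are compatible. The solution is then unique only up to an additive constant (fix it e.g. by requiring ∫_0^4/3 u dx = 0).


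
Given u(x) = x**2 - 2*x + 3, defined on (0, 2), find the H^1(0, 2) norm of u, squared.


||u||_{H^1}^2 = 206/15

The H^1 norm (squared) on an interval (0, L) is
  ||u||_{H^1}^2 = ∫_0^L u(x)^2 dx + ∫_0^L u'(x)^2 dx.
Compute u'(x) = 2*x - 2.
Then u(x)^2 = x**4 - 4*x**3 + 10*x**2 - 12*x + 9 and u'(x)^2 = 4*x**2 - 8*x + 4.
Integrate each monomial from 0 to 2 using ∫_0^2 c·x^n dx = c·2^(n+1)/(n+1):
  ∫_0^2 u(x)^2 dx = ∫_0^2 (x^4 - 4*x^3 + 10*x^2 - 12*x + 9) dx. Term by term:
    ∫_0^2 x^4 dx = 32/5;  ∫_0^2 -4*x^3 dx = -16;  ∫_0^2 10*x^2 dx = 80/3;
    ∫_0^2 -12*x dx = -24;  ∫_0^2 9 dx = 18.
  Sum: 32/5 − 16 + 80/3 − 24 + 18 = 166/15.
  ∫_0^2 u'(x)^2 dx = ∫_0^2 (4*x^2 - 8*x + 4) dx. Term by term:
    ∫_0^2 4*x^2 dx = 32/3;  ∫_0^2 -8*x dx = -16;  ∫_0^2 4 dx = 8.
  Sum: 32/3 − 16 + 8 = 8/3.
Adding: ||u||_{H^1}^2 = 166/15 + 8/3 = 206/15.


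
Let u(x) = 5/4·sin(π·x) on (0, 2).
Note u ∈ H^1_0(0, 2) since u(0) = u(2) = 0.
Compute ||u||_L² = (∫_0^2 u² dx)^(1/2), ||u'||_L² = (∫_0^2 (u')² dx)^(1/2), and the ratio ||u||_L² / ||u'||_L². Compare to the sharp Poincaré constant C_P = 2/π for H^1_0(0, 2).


||u||_L² / ||u'||_L² = 1/π < C_P = 2/π.

u(x) = 5/4·sin(π·x), so u'(x) = 5*π*cos(π*x)/4.
Writing u(x) = A·sin(kπx/L) with A = 5/4 and k = 2, use ∫_0^L sin²(kπx/L) dx = L/2 and ∫_0^L cos²(kπx/L) dx = L/2.
u² = 25/16·sin²(π·x) and (u')² = 25*π^2/16·cos²(π·x), and each of sin², cos² integrates to L/2 = 1 over (0, 2).
∫_0^2 u² dx = 25/16, so ||u||_L² = 5/4.
∫_0^2 (u')² dx = 25*π^2/16, so ||u'||_L² = 5*π/4.
Ratio ||u||_L² / ||u'||_L² = 1/π.
Sharp Poincaré constant on H^1_0(0, 2) is C_P = L/π = 2/π, achieved by sin(π/2·x).
This is the k = 2 harmonic; the ratio L/(kπ) is strictly less than C_P = L/π, consistent with the sharp inequality ||u||_L² ≤ C_P ||u'||_L².


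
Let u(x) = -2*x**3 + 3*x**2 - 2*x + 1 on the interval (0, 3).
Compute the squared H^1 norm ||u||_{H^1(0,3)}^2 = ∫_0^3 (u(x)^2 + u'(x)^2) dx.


||u||_{H^1}^2 = 38658/35

The H^1 norm (squared) on an interval (0, L) is
  ||u||_{H^1}^2 = ∫_0^L u(x)^2 dx + ∫_0^L u'(x)^2 dx.
Compute u'(x) = -6*x**2 + 6*x - 2.
Then u(x)^2 = 4*x**6 - 12*x**5 + 17*x**4 - 16*x**3 + 10*x**2 - 4*x + 1 and u'(x)^2 = 36*x**4 - 72*x**3 + 60*x**2 - 24*x + 4.
Integrate each monomial from 0 to 3 using ∫_0^3 c·x^n dx = c·3^(n+1)/(n+1):
  ∫_0^3 u(x)^2 dx = ∫_0^3 (4*x^6 - 12*x^5 + 17*x^4 - 16*x^3 + 10*x^2 - 4*x + 1) dx. Term by term:
    ∫_0^3 4*x^6 dx = 8748/7;  ∫_0^3 -12*x^5 dx = -1458;  ∫_0^3 17*x^4 dx = 4131/5;
    ∫_0^3 -16*x^3 dx = -324;  ∫_0^3 10*x^2 dx = 90;  ∫_0^3 -4*x dx = -18;
    ∫_0^3 1 dx = 3.
  Sum: 8748/7 − 1458 + 4131/5 − 324 + 90 − 18 + 3 = 12912/35.
  ∫_0^3 u'(x)^2 dx = ∫_0^3 (36*x^4 - 72*x^3 + 60*x^2 - 24*x + 4) dx. Term by term:
    ∫_0^3 36*x^4 dx = 8748/5;  ∫_0^3 -72*x^3 dx = -1458;  ∫_0^3 60*x^2 dx = 540;
    ∫_0^3 -24*x dx = -108;  ∫_0^3 4 dx = 12.
  Sum: 8748/5 − 1458 + 540 − 108 + 12 = 3678/5.
Adding: ||u||_{H^1}^2 = 12912/35 + 3678/5 = 38658/35.


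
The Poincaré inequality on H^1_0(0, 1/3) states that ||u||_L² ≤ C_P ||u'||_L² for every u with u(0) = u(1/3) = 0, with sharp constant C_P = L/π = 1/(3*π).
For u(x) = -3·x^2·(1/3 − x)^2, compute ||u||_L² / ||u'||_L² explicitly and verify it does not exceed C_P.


||u||_L² / ||u'||_L² = sqrt(3)/18 < C_P = 1/(3*π).

u(x) = -3·x^2·(1/3 − x)^2, so u'(x) = 2*x*(-18*x^2 + 9*x - 1)/3.
u(x) = -3·x^2·(1/3 − x)^2 vanishes at x = 0 and x = 1/3, so u ∈ H^1_0(0, 1/3). Differentiate via the product rule and integrate the resulting polynomials term by term.
  ∫_0^1/3 u² dx = ∫_0^1/3 (9*x^8 - 12*x^7 + 6*x^6 - 4*x^5/3 + x^4/9) dx. Term by term:
    ∫_0^1/3 9*x^8 dx = 1/19683;  ∫_0^1/3 -12*x^7 dx = -1/4374;  ∫_0^1/3 6*x^6 dx = 2/5103;
    ∫_0^1/3 -4*x^5/3 dx = -2/6561;  ∫_0^1/3 x^4/9 dx = 1/10935.
  Sum: 1/19683 − 1/4374 + 2/5103 − 2/6561 + 1/10935 = 1/1377810.
  ∫_0^1/3 (u')² dx = ∫_0^1/3 (144*x^6 - 144*x^5 + 52*x^4 - 8*x^3 + 4*x^2/9) dx. Term by term:
    ∫_0^1/3 144*x^6 dx = 16/1701;  ∫_0^1/3 -144*x^5 dx = -8/243;  ∫_0^1/3 52*x^4 dx = 52/1215;
    ∫_0^1/3 -8*x^3 dx = -2/81;  ∫_0^1/3 4*x^2/9 dx = 4/729.
  Sum: 16/1701 − 8/243 + 52/1215 − 2/81 + 4/729 = 2/25515.
∫_0^1/3 u² dx = 1/1377810, so ||u||_L² = sqrt(210)/17010.
∫_0^1/3 (u')² dx = 2/25515, so ||u'||_L² = sqrt(70)/945.
Ratio ||u||_L² / ||u'||_L² = sqrt(3)/18.
Sharp Poincaré constant on H^1_0(0, 1/3) is C_P = L/π = 1/(3*π), achieved by sin(3*π·x).
A polynomial bump cannot attain the sharp Poincaré constant (only the first sine eigenfunction does), so the ratio is strictly less than C_P, consistent with ||u||_L² ≤ C_P ||u'||_L².


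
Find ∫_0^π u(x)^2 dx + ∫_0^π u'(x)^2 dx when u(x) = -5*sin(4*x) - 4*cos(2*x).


||u||_{H^1(0,π)}^2 = 505*π/2

u'(x) = 8*sin(2*x) - 20*cos(4*x).
Expand u² and (u')² and integrate term by term on (0, π), using: for integers n ≥ 1, ∫_0^π sin²(nx) dx = ∫_0^π cos²(nx) dx = π/2; for n ≠ n', ∫_0^π sin(nx)sin(n'x) dx = ∫_0^π cos(nx)cos(n'x) dx = 0; and by product-to-sum, ∫_0^π sin(nx)cos(n'x) dx = ½∫_0^π [sin((n+n')x) + sin((n−n')x)] dx, which is 0 when n+n' is even and 2n/(n²−n'²) when n+n' is odd (it need not vanish on (0, π)).
  u² squared terms: (-5)²·∫sin(4x)² dx = 25·π/2 = 25*π/2;  (-4)²·∫cos(2x)² dx = 16·π/2 = 8*π.
  u² cross terms: 2·(-5)·(-4)·∫sin(4x)·cos(2x) dx = 40·(0) = 0.
  So ∫_0^π u² dx = 25*π/2 + 8*π + 0 = 41*π/2.
  (u')² squared terms: (-20)²·∫cos(4x)² dx = 400·π/2 = 200*π;  (8)²·∫sin(2x)² dx = 64·π/2 = 32*π.
  (u')² cross terms: 2·(-20)·(8)·∫cos(4x)·sin(2x) dx = -320·(0) = 0.
  So ∫_0^π (u')² dx = 200*π + 32*π + 0 = 232*π.
||u||_{H^1}^2 = (41*π/2) + (232*π) = 505*π/2.


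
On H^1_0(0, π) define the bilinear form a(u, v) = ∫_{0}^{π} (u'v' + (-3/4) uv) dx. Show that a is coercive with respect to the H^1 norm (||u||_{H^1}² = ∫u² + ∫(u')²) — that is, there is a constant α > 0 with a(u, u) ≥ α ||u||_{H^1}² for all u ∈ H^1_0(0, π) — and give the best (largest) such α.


α = 1/8

Coercivity of a(·,·) on H^1_0(0, π) means a(u, u) ≥ α ||u||_{H^1}² for every u ∈ H^1_0.
The interval has length L = π, and Poincaré/coercivity depend only on L. Here a(u, u) = ∫(u')² + (-3/4)·∫u².
Here c = -3/4 < 0 with |c| < (π/L)² = 1, so coercivity still holds. The condition a(u,u) ≥ α||u||_{H^1}² reads (1−α)∫(u')² ≥ (α−c)∫u². Any admissible α is ≤ 1 (rapidly oscillating u have ∫u²/∫(u')² → 0), and α = 1 would force 0 ≥ (1−c)∫u², impossible since c < 1; so 1−α > 0. By the sharp Poincaré inequality on H^1_0 of an interval of length L, ∫(u')² ≥ (π/L)²∫u² with equality for the first sine mode sin(π(x−x₀)/L) (x₀ the left endpoint), so the inequality holds for all u iff (1−α)(π/L)² ≥ α − c, i.e. α ≤ ((π/L)² + c)/((π/L)² + 1) = (1 + c(L/π)²)/(1 + (L/π)²). (Direct route, valid since c ≤ 0: Poincaré gives c∫u² ≥ c(L/π)²∫(u')², so a(u,u) ≥ (1 + c(L/π)²)∫(u')², while ||u||_{H^1}² ≤ (1 + (L/π)²)∫(u')²; dividing yields the same α.) With (π/L)² = 1 and c = -3/4, the largest admissible constant is α = ((π/L)² + c)/((π/L)² + 1).
Simplifying, α = 1/8.
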